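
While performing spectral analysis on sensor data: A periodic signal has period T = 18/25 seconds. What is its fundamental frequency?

The fundamental frequency is the reciprocal of the period.
f = 1/T = 1/(18/25) = 25/18 Hz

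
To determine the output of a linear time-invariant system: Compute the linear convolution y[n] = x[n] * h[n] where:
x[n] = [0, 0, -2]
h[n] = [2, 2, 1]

y[n] = sum_k x[k]*h[n-k]. Output length = len(x) + len(h) - 1 = 3 + 3 - 1 = 5.
y[0] = 0*2 = 0
y[1] = 0*2 + 0*2 = 0
y[2] = -2*2 + 0*2 + 0*1 = -4
y[3] = -2*2 + 0*1 = -4
y[4] = -2*1 = -2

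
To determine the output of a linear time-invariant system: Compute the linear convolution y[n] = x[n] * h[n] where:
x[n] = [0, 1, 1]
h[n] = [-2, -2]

y[n] = sum_k x[k]*h[n-k]. Output length = len(x) + len(h) - 1 = 3 + 2 - 1 = 4.
y[0] = 0*-2 = 0
y[1] = 1*-2 + 0*-2 = -2
y[2] = 1*-2 + 1*-2 = -4
y[3] = 1*-2 = -2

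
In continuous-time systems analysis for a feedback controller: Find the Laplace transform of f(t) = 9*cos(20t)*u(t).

Standard pair: cos(wt)*u(t) <-> s/(s^2+w^2)
With w = 20: L{9*cos(20t)*u(t)} = 9s/(s^2+400)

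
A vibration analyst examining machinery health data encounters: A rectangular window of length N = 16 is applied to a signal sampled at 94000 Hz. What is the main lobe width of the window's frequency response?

For a rectangular window of length N,
the main lobe width in frequency is 2*f_s/N.
= 2*94000/16 = 11750 Hz
This determines the minimum frequency separation for resolving two sinusoids.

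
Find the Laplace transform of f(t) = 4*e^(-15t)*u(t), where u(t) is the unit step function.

Standard Laplace transform pair:
e^(-at)*u(t) <-> 1/(s+a)
With a = 15: L{4*e^(-15t)*u(t)} = 4/(s+15), ROC: Re(s) > -15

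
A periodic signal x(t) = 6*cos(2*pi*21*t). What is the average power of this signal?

Average power of A*cos(wt) is A^2/2.
P = 6^2 / 2 = 36/2 = 18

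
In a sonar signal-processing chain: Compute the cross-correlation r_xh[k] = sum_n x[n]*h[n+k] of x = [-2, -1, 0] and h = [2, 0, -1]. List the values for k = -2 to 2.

Both sequences indexed from 0 and zero outside their support.
Lags with overlap: k = -2 to 2.
  r_xh[-2] = x[2]*h[0] = 0
  r_xh[-1] = x[1]*h[0] + x[2]*h[1] = -2
  r_xh[0] = x[0]*h[0] + x[1]*h[1] + x[2]*h[2] = -4
  r_xh[1] = x[0]*h[1] + x[1]*h[2] = 1
  r_xh[2] = x[0]*h[2] = 2
r_xh = [0, -2, -4, 1, 2] (for k = -2, ..., 2)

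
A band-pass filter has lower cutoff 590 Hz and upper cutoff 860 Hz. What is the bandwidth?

Bandwidth = f_high - f_low
= 860 Hz - 590 Hz = 270 Hz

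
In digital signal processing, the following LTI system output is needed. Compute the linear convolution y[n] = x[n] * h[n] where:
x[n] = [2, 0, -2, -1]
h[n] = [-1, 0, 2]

y[n] = sum_k x[k]*h[n-k]. Output length = len(x) + len(h) - 1 = 4 + 3 - 1 = 6.
y[0] = 2*-1 = -2
y[1] = 0*-1 + 2*0 = 0
y[2] = -2*-1 + 0*0 + 2*2 = 6
y[3] = -1*-1 + -2*0 + 0*2 = 1
y[4] = -1*0 + -2*2 = -4
y[5] = -1*2 = -2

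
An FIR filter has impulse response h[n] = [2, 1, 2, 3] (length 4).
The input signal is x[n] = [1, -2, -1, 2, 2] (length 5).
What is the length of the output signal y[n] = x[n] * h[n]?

For linear convolution, the output length is:
len(y) = len(x) + len(h) - 1 = 5 + 4 - 1 = 8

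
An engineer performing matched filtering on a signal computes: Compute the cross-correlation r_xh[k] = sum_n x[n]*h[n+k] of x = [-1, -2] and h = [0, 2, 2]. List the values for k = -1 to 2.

Both sequences indexed from 0 and zero outside their support.
Lags with overlap: k = -1 to 2.
  r_xh[-1] = x[1]*h[0] = 0
  r_xh[0] = x[0]*h[0] + x[1]*h[1] = -4
  r_xh[1] = x[0]*h[1] + x[1]*h[2] = -6
  r_xh[2] = x[0]*h[2] = -2
r_xh = [0, -4, -6, -2] (for k = -1, ..., 2)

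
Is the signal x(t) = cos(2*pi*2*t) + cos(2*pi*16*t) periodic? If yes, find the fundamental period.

f1 = 2 Hz, f2 = 16 Hz
Period T1 = 1/2, T2 = 1/16
Ratio T1/T2 = 16/2, which is rational.
The signal is periodic with fundamental period T = 1/GCD(2,16) = 1/2 s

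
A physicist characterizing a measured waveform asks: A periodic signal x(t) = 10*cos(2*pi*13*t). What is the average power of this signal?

Average power of A*cos(wt) is A^2/2.
P = 10^2 / 2 = 100/2 = 50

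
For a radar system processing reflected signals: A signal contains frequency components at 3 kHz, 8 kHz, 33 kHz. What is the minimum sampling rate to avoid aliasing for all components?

The highest frequency component is f_max = 33 kHz.
Nyquist rate = 2 * f_max = 2 * 33 kHz = 66 kHz.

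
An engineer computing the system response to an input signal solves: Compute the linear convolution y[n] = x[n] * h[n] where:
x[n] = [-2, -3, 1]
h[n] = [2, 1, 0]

y[n] = sum_k x[k]*h[n-k]. Output length = len(x) + len(h) - 1 = 3 + 3 - 1 = 5.
y[0] = -2*2 = -4
y[1] = -3*2 + -2*1 = -8
y[2] = 1*2 + -3*1 + -2*0 = -1
y[3] = 1*1 + -3*0 = 1
y[4] = 1*0 = 0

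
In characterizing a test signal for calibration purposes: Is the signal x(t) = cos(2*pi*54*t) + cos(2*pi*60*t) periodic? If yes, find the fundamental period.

f1 = 54 Hz, f2 = 60 Hz
Period T1 = 1/54, T2 = 1/60
Ratio T1/T2 = 60/54, which is rational.
The signal is periodic with fundamental period T = 1/GCD(54,60) = 1/6 s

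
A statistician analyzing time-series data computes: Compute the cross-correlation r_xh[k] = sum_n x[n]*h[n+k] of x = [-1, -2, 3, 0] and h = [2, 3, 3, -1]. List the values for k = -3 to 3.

Both sequences indexed from 0 and zero outside their support.
Lags with overlap: k = -3 to 3.
  r_xh[-3] = x[3]*h[0] = 0
  r_xh[-2] = x[2]*h[0] + x[3]*h[1] = 6
  r_xh[-1] = x[1]*h[0] + x[2]*h[1] + x[3]*h[2] = 5
  r_xh[0] = x[0]*h[0] + x[1]*h[1] + x[2]*h[2] + x[3]*h[3] = 1
  r_xh[1] = x[0]*h[1] + x[1]*h[2] + x[2]*h[3] = -12
  r_xh[2] = x[0]*h[2] + x[1]*h[3] = -1
  r_xh[3] = x[0]*h[3] = 1
r_xh = [0, 6, 5, 1, -12, -1, 1] (for k = -3, ..., 3)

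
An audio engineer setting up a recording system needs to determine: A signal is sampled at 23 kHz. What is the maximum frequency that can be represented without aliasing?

The maximum frequency that can be represented without aliasing
is the Nyquist frequency: f_max = f_s / 2 = 23 kHz / 2 = 23/2 kHz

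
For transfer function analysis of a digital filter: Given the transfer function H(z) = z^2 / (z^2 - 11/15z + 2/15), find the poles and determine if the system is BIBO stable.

Poles are roots of the denominator: z^2 - 11/15z + 2/15 = 0.
Quadratic formula: z = [-(-11/15) +/- sqrt((-11/15)^2 - 4*(2/15))] / 2
Discriminant = 121/225 - 8/15 = 1/225; sqrt = 1/15.
z = (11/15 +/- 1/15) / 2 => z = 2/5 or z = 1/3.
|p1| = 2/5, |p2| = 1/3.
For BIBO stability, all poles must lie inside the unit circle (|p| < 1).
System is STABLE since both |p| < 1.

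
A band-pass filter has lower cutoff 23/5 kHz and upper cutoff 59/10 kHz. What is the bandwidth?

Bandwidth = f_high - f_low
= 59/10 kHz - 23/5 kHz = 13/10 kHz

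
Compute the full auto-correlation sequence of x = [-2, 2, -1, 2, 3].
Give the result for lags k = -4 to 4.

r_xx[k] = sum_m x[m]*x[m+k], indexed from 0, for k = -4 to 4:
  r_xx[-4] = x[4]*x[0] = -6
  r_xx[-3] = x[3]*x[0] + x[4]*x[1] = 2
  r_xx[-2] = x[2]*x[0] + x[3]*x[1] + x[4]*x[2] = 3
  r_xx[-1] = x[1]*x[0] + x[2]*x[1] + x[3]*x[2] + x[4]*x[3] = -2
  r_xx[0] = x[0]*x[0] + x[1]*x[1] + x[2]*x[2] + x[3]*x[3] + x[4]*x[4] = 22
  r_xx[1] = x[0]*x[1] + x[1]*x[2] + x[2]*x[3] + x[3]*x[4] = -2
  r_xx[2] = x[0]*x[2] + x[1]*x[3] + x[2]*x[4] = 3
  r_xx[3] = x[0]*x[3] + x[1]*x[4] = 2
  r_xx[4] = x[0]*x[4] = -6
r_xx = [-6, 2, 3, -2, 22, -2, 3, 2, -6]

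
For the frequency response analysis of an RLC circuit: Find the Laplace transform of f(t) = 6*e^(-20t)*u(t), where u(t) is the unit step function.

Standard Laplace transform pair:
e^(-at)*u(t) <-> 1/(s+a)
With a = 20: L{6*e^(-20t)*u(t)} = 6/(s+20), ROC: Re(s) > -20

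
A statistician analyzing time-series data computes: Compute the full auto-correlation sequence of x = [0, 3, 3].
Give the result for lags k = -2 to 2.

r_xx[k] = sum_m x[m]*x[m+k], indexed from 0, for k = -2 to 2:
  r_xx[-2] = x[2]*x[0] = 0
  r_xx[-1] = x[1]*x[0] + x[2]*x[1] = 9
  r_xx[0] = x[0]*x[0] + x[1]*x[1] + x[2]*x[2] = 18
  r_xx[1] = x[0]*x[1] + x[1]*x[2] = 9
  r_xx[2] = x[0]*x[2] = 0
r_xx = [0, 9, 18, 9, 0]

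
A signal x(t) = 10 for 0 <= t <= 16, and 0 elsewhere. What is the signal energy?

Energy = integral of |x(t)|^2 dt over the signal duration
= 10^2 * 16 = 100 * 16 = 1600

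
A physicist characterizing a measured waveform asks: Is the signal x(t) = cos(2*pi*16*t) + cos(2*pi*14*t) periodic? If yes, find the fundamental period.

f1 = 16 Hz, f2 = 14 Hz
Period T1 = 1/16, T2 = 1/14
Ratio T1/T2 = 14/16, which is rational.
The signal is periodic with fundamental period T = 1/GCD(16,14) = 1/2 s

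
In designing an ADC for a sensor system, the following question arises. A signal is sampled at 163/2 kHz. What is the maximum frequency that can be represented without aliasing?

The maximum frequency that can be represented without aliasing
is the Nyquist frequency: f_max = f_s / 2 = 163/2 kHz / 2 = 163/4 kHz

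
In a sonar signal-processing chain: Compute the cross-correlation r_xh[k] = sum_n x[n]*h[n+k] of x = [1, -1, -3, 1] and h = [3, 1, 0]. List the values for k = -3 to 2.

Both sequences indexed from 0 and zero outside their support.
Lags with overlap: k = -3 to 2.
  r_xh[-3] = x[3]*h[0] = 3
  r_xh[-2] = x[2]*h[0] + x[3]*h[1] = -8
  r_xh[-1] = x[1]*h[0] + x[2]*h[1] + x[3]*h[2] = -6
  r_xh[0] = x[0]*h[0] + x[1]*h[1] + x[2]*h[2] = 2
  r_xh[1] = x[0]*h[1] + x[1]*h[2] = 1
  r_xh[2] = x[0]*h[2] = 0
r_xh = [3, -8, -6, 2, 1, 0] (for k = -3, ..., 2)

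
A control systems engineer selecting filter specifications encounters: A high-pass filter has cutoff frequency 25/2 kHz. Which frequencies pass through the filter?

A high-pass filter passes all frequencies above the cutoff frequency 25/2 kHz and attenuates lower frequencies.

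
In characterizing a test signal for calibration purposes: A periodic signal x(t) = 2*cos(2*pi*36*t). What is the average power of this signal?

Average power of A*cos(wt) is A^2/2.
P = 2^2 / 2 = 4/2 = 2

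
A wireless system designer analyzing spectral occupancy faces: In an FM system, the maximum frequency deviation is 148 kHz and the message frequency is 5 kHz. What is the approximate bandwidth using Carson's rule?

Carson's rule: BW = 2*(delta_f + f_m)
= 2*(148 + 5) kHz = 306 kHz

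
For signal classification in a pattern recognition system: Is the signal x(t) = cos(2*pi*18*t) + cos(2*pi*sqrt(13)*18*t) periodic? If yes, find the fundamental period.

f1 = 18 Hz, f2 = 18*sqrt(13) Hz
Ratio f2/f1 = sqrt(13), which is irrational.
Since the frequency ratio is irrational, no common period exists.
The signal is not periodic.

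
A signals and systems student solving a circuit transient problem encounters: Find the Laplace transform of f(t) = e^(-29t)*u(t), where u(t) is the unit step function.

Standard Laplace transform pair:
e^(-at)*u(t) <-> 1/(s+a)
With a = 29: L{e^(-29t)*u(t)} = 1/(s+29), ROC: Re(s) > -29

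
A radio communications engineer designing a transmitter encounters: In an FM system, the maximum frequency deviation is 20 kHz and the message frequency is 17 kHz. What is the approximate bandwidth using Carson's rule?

Carson's rule: BW = 2*(delta_f + f_m)
= 2*(20 + 17) kHz = 74 kHz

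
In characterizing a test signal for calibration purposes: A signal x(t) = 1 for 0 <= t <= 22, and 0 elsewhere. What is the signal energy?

Energy = integral of |x(t)|^2 dt over the signal duration
= 1^2 * 22 = 1 * 22 = 22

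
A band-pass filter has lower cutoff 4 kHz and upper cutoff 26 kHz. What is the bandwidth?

Bandwidth = f_high - f_low
= 26 kHz - 4 kHz = 22 kHz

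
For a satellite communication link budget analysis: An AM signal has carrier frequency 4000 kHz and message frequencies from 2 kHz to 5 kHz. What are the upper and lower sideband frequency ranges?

Upper sideband (USB) = fc + [fm_low, fm_high] = 4000 + [2, 5] = [4002, 4005] kHz
Lower sideband (LSB) = fc - [fm_high, fm_low] = 4000 - [5, 2] = [3995, 3998] kHz
Total occupied spectrum: 3995 kHz to 4005 kHz (plus carrier at 4000 kHz)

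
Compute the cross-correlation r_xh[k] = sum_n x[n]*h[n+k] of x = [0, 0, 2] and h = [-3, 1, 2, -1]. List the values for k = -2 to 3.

Both sequences indexed from 0 and zero outside their support.
Lags with overlap: k = -2 to 3.
  r_xh[-2] = x[2]*h[0] = -6
  r_xh[-1] = x[1]*h[0] + x[2]*h[1] = 2
  r_xh[0] = x[0]*h[0] + x[1]*h[1] + x[2]*h[2] = 4
  r_xh[1] = x[0]*h[1] + x[1]*h[2] + x[2]*h[3] = -2
  r_xh[2] = x[0]*h[2] + x[1]*h[3] = 0
  r_xh[3] = x[0]*h[3] = 0
r_xh = [-6, 2, 4, -2, 0, 0] (for k = -2, ..., 3)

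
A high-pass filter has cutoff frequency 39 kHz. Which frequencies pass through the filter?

A high-pass filter passes all frequencies above the cutoff frequency 39 kHz and attenuates lower frequencies.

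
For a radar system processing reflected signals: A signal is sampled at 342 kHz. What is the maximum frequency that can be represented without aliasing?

The maximum frequency that can be represented without aliasing
is the Nyquist frequency: f_max = f_s / 2 = 342 kHz / 2 = 171 kHz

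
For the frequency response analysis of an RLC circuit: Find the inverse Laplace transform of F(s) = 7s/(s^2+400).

Standard pair: s/(s^2+w^2) <-> cos(wt)*u(t)
With k=7, w=20: f(t) = 7*cos(20t)*u(t)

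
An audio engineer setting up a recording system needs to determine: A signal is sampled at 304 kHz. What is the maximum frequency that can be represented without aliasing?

The maximum frequency that can be represented without aliasing
is the Nyquist frequency: f_max = f_s / 2 = 304 kHz / 2 = 152 kHz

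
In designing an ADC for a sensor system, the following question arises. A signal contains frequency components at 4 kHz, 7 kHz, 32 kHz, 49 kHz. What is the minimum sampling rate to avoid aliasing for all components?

The highest frequency component is f_max = 49 kHz.
Nyquist rate = 2 * f_max = 2 * 49 kHz = 98 kHz.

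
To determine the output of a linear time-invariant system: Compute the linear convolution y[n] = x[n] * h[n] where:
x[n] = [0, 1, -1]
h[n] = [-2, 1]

y[n] = sum_k x[k]*h[n-k]. Output length = len(x) + len(h) - 1 = 3 + 2 - 1 = 4.
y[0] = 0*-2 = 0
y[1] = 1*-2 + 0*1 = -2
y[2] = -1*-2 + 1*1 = 3
y[3] = -1*1 = -1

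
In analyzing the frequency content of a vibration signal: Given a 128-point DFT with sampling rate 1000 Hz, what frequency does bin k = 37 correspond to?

The frequency of DFT bin k is: f_k = k * f_s / N
f_37 = 37 * 1000 / 128 = 4625/16 Hz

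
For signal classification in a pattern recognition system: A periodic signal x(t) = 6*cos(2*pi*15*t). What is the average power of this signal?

Average power of A*cos(wt) is A^2/2.
P = 6^2 / 2 = 36/2 = 18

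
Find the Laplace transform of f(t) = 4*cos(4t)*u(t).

Standard pair: cos(wt)*u(t) <-> s/(s^2+w^2)
With w = 4: L{4*cos(4t)*u(t)} = 4s/(s^2+16)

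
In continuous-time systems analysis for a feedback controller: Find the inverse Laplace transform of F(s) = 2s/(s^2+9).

Standard pair: s/(s^2+w^2) <-> cos(wt)*u(t)
With k=2, w=3: f(t) = 2*cos(3t)*u(t)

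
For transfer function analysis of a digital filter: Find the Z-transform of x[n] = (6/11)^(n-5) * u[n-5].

Time-shifting property: if X(z) = Z{x[n]}, then Z{x[n-d]} = z^(-d) * X(z)
X(z) = z/(z - 6/11) for x[n] = (6/11)^n * u[n]
Z{x[n-5]} = z^(-5) * z/(z - 6/11) = z^(-4)/(z - 6/11)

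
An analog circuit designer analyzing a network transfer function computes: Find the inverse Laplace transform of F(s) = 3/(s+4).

Standard pair: k/(s+a) <-> k*e^(-at)*u(t)
With k=3, a=4: f(t) = 3*e^(-4t)*u(t)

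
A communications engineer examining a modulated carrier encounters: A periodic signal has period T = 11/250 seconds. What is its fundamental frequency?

The fundamental frequency is the reciprocal of the period.
f = 1/T = 1/(11/250) = 250/11 Hz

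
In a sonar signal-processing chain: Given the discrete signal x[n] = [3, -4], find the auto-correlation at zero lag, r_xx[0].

The auto-correlation at zero lag r_xx[0] equals the signal energy.
r_xx[0] = sum of x[n]^2 = 3^2 + (-4)^2
= 9 + 16 = 25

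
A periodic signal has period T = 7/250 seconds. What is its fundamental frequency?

The fundamental frequency is the reciprocal of the period.
f = 1/T = 1/(7/250) = 250/7 Hz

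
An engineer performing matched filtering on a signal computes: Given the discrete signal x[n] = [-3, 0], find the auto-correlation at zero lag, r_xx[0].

The auto-correlation at zero lag r_xx[0] equals the signal energy.
r_xx[0] = sum of x[n]^2 = (-3)^2 + 0^2
= 9 + 0 = 9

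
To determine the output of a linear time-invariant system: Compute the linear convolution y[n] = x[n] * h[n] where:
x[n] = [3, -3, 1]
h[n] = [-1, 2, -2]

y[n] = sum_k x[k]*h[n-k]. Output length = len(x) + len(h) - 1 = 3 + 3 - 1 = 5.
y[0] = 3*-1 = -3
y[1] = -3*-1 + 3*2 = 9
y[2] = 1*-1 + -3*2 + 3*-2 = -13
y[3] = 1*2 + -3*-2 = 8
y[4] = 1*-2 = -2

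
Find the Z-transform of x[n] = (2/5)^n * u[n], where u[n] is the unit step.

The Z-transform of a^n * u[n] is z/(z-a) for |z| > |a|.
Here a = 2/5, so X(z) = z/(z - (2/5)) = 5z/(5z - 2)
ROC: |z| > 2/5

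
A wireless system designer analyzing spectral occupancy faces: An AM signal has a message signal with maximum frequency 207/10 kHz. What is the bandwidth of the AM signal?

In AM (double-sideband), the bandwidth is twice the message frequency.
BW = 2 * f_m = 2 * 207/10 kHz = 207/5 kHz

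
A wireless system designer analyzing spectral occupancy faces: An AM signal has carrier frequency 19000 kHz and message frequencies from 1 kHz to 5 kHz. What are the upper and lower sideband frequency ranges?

Upper sideband (USB) = fc + [fm_low, fm_high] = 19000 + [1, 5] = [19001, 19005] kHz
Lower sideband (LSB) = fc - [fm_high, fm_low] = 19000 - [5, 1] = [18995, 18999] kHz
Total occupied spectrum: 18995 kHz to 19005 kHz (plus carrier at 19000 kHz)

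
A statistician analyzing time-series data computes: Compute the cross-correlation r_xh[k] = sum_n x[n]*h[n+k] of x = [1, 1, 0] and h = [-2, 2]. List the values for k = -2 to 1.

Both sequences indexed from 0 and zero outside their support.
Lags with overlap: k = -2 to 1.
  r_xh[-2] = x[2]*h[0] = 0
  r_xh[-1] = x[1]*h[0] + x[2]*h[1] = -2
  r_xh[0] = x[0]*h[0] + x[1]*h[1] = 0
  r_xh[1] = x[0]*h[1] = 2
r_xh = [0, -2, 0, 2] (for k = -2, ..., 1)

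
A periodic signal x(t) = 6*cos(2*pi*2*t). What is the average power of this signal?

Average power of A*cos(wt) is A^2/2.
P = 6^2 / 2 = 36/2 = 18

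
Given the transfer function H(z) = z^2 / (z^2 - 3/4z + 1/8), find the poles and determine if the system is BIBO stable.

Poles are roots of the denominator: z^2 - 3/4z + 1/8 = 0.
Quadratic formula: z = [-(-3/4) +/- sqrt((-3/4)^2 - 4*(1/8))] / 2
Discriminant = 9/16 - 1/2 = 1/16; sqrt = 1/4.
z = (3/4 +/- 1/4) / 2 => z = 1/2 or z = 1/4.
|p1| = 1/2, |p2| = 1/4.
For BIBO stability, all poles must lie inside the unit circle (|p| < 1).
System is STABLE since both |p| < 1.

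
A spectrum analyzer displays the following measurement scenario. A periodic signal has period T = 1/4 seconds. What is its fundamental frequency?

The fundamental frequency is the reciprocal of the period.
f = 1/T = 1/(1/4) = 4 Hz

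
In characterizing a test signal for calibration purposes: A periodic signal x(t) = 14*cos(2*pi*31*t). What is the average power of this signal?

Average power of A*cos(wt) is A^2/2.
P = 14^2 / 2 = 196/2 = 98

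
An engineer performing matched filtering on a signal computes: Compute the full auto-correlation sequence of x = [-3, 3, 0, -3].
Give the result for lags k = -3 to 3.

r_xx[k] = sum_m x[m]*x[m+k], indexed from 0, for k = -3 to 3:
  r_xx[-3] = x[3]*x[0] = 9
  r_xx[-2] = x[2]*x[0] + x[3]*x[1] = -9
  r_xx[-1] = x[1]*x[0] + x[2]*x[1] + x[3]*x[2] = -9
  r_xx[0] = x[0]*x[0] + x[1]*x[1] + x[2]*x[2] + x[3]*x[3] = 27
  r_xx[1] = x[0]*x[1] + x[1]*x[2] + x[2]*x[3] = -9
  r_xx[2] = x[0]*x[2] + x[1]*x[3] = -9
  r_xx[3] = x[0]*x[3] = 9
r_xx = [9, -9, -9, 27, -9, -9, 9]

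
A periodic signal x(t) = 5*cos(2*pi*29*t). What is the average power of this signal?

Average power of A*cos(wt) is A^2/2.
P = 5^2 / 2 = 25/2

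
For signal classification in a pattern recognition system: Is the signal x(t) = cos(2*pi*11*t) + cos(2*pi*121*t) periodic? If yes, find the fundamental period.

f1 = 11 Hz, f2 = 121 Hz
Period T1 = 1/11, T2 = 1/121
Ratio T1/T2 = 121/11, which is rational.
The signal is periodic with fundamental period T = 1/GCD(11,121) = 1/11 s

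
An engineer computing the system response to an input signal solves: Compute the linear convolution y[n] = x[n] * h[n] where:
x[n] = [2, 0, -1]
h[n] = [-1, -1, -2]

y[n] = sum_k x[k]*h[n-k]. Output length = len(x) + len(h) - 1 = 3 + 3 - 1 = 5.
y[0] = 2*-1 = -2
y[1] = 0*-1 + 2*-1 = -2
y[2] = -1*-1 + 0*-1 + 2*-2 = -3
y[3] = -1*-1 + 0*-2 = 1
y[4] = -1*-2 = 2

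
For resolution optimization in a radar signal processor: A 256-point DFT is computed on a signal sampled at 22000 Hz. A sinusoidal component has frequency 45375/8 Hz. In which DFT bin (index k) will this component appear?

DFT frequency resolution = f_s/N = 22000/256 = 1375/16 Hz
Bin index k = f_signal / resolution = 45375/8 / 1375/16 = 66
The signal frequency 45375/8 Hz falls in DFT bin k = 66.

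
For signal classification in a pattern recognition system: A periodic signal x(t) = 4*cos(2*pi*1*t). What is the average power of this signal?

Average power of A*cos(wt) is A^2/2.
P = 4^2 / 2 = 16/2 = 8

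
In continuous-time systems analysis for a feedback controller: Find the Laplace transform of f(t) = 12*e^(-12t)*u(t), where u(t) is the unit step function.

Standard Laplace transform pair:
e^(-at)*u(t) <-> 1/(s+a)
With a = 12: L{12*e^(-12t)*u(t)} = 12/(s+12), ROC: Re(s) > -12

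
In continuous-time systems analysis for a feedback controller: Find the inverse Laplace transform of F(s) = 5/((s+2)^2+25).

Standard pair: w/((s+a)^2+w^2) <-> e^(-at)*sin(wt)*u(t)
With a=2, w=5: f(t) = e^(-2t)*sin(5t)*u(t)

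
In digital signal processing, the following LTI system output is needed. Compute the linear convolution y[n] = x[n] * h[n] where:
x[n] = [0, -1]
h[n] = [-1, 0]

y[n] = sum_k x[k]*h[n-k]. Output length = len(x) + len(h) - 1 = 2 + 2 - 1 = 3.
y[0] = 0*-1 = 0
y[1] = -1*-1 + 0*0 = 1
y[2] = -1*0 = 0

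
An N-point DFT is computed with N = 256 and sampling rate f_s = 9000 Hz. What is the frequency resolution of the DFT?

DFT frequency resolution = f_s / N
= 9000 / 256 = 1125/32 Hz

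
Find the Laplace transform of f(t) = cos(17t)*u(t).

Standard pair: cos(wt)*u(t) <-> s/(s^2+w^2)
With w = 17: L{cos(17t)*u(t)} = s/(s^2+289)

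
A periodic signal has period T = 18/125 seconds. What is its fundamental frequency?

The fundamental frequency is the reciprocal of the period.
f = 1/T = 1/(18/125) = 125/18 Hz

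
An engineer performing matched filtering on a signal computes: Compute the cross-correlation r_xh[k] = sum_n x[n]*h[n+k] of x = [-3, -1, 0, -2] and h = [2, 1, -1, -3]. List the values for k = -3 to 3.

Both sequences indexed from 0 and zero outside their support.
Lags with overlap: k = -3 to 3.
  r_xh[-3] = x[3]*h[0] = -4
  r_xh[-2] = x[2]*h[0] + x[3]*h[1] = -2
  r_xh[-1] = x[1]*h[0] + x[2]*h[1] + x[3]*h[2] = 0
  r_xh[0] = x[0]*h[0] + x[1]*h[1] + x[2]*h[2] + x[3]*h[3] = -1
  r_xh[1] = x[0]*h[1] + x[1]*h[2] + x[2]*h[3] = -2
  r_xh[2] = x[0]*h[2] + x[1]*h[3] = 6
  r_xh[3] = x[0]*h[3] = 9
r_xh = [-4, -2, 0, -1, -2, 6, 9] (for k = -3, ..., 3)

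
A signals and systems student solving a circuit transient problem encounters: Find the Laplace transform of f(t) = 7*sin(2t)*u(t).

Standard pair: sin(wt)*u(t) <-> w/(s^2+w^2)
With w = 2: L{7*sin(2t)*u(t)} = 14/(s^2+4)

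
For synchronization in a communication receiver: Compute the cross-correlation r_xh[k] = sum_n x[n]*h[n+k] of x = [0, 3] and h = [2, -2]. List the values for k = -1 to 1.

Both sequences indexed from 0 and zero outside their support.
Lags with overlap: k = -1 to 1.
  r_xh[-1] = x[1]*h[0] = 6
  r_xh[0] = x[0]*h[0] + x[1]*h[1] = -6
  r_xh[1] = x[0]*h[1] = 0
r_xh = [6, -6, 0] (for k = -1, ..., 1)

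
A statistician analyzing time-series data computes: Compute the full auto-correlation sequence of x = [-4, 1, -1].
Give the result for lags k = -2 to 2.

r_xx[k] = sum_m x[m]*x[m+k], indexed from 0, for k = -2 to 2:
  r_xx[-2] = x[2]*x[0] = 4
  r_xx[-1] = x[1]*x[0] + x[2]*x[1] = -5
  r_xx[0] = x[0]*x[0] + x[1]*x[1] + x[2]*x[2] = 18
  r_xx[1] = x[0]*x[1] + x[1]*x[2] = -5
  r_xx[2] = x[0]*x[2] = 4
r_xx = [4, -5, 18, -5, 4]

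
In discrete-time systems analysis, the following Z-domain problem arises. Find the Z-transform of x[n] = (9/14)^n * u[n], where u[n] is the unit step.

The Z-transform of a^n * u[n] is z/(z-a) for |z| > |a|.
Here a = 9/14, so X(z) = z/(z - (9/14)) = 14z/(14z - 9)
ROC: |z| > 9/14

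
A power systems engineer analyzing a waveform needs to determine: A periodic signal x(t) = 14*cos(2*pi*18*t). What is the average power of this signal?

Average power of A*cos(wt) is A^2/2.
P = 14^2 / 2 = 196/2 = 98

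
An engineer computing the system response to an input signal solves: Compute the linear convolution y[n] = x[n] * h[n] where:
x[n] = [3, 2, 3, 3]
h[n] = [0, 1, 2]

y[n] = sum_k x[k]*h[n-k]. Output length = len(x) + len(h) - 1 = 4 + 3 - 1 = 6.
y[0] = 3*0 = 0
y[1] = 2*0 + 3*1 = 3
y[2] = 3*0 + 2*1 + 3*2 = 8
y[3] = 3*0 + 3*1 + 2*2 = 7
y[4] = 3*1 + 3*2 = 9
y[5] = 3*2 = 6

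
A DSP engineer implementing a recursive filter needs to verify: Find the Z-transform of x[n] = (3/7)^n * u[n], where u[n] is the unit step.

The Z-transform of a^n * u[n] is z/(z-a) for |z| > |a|.
Here a = 3/7, so X(z) = z/(z - (3/7)) = 7z/(7z - 3)
ROC: |z| > 3/7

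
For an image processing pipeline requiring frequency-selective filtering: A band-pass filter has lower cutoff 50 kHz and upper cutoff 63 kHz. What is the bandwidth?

Bandwidth = f_high - f_low
= 63 kHz - 50 kHz = 13 kHz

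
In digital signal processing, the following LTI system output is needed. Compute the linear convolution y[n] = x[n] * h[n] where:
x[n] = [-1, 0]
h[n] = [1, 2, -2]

y[n] = sum_k x[k]*h[n-k]. Output length = len(x) + len(h) - 1 = 2 + 3 - 1 = 4.
y[0] = -1*1 = -1
y[1] = 0*1 + -1*2 = -2
y[2] = 0*2 + -1*-2 = 2
y[3] = 0*-2 = 0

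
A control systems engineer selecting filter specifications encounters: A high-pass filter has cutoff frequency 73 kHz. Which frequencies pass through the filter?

A high-pass filter passes all frequencies above the cutoff frequency 73 kHz and attenuates lower frequencies.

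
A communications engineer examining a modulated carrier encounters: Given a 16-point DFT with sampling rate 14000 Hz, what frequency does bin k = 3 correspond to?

The frequency of DFT bin k is: f_k = k * f_s / N
f_3 = 3 * 14000 / 16 = 2625 Hz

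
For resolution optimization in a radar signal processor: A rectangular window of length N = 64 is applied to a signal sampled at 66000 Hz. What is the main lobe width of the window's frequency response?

For a rectangular window of length N,
the main lobe width in frequency is 2*f_s/N.
= 2*66000/64 = 4125/2 Hz
This determines the minimum frequency separation for resolving two sinusoids.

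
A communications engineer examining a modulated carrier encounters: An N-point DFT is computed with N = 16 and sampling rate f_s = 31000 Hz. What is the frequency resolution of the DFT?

DFT frequency resolution = f_s / N
= 31000 / 16 = 3875/2 Hz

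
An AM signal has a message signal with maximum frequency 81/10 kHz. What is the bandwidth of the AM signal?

In AM (double-sideband), the bandwidth is twice the message frequency.
BW = 2 * f_m = 2 * 81/10 kHz = 81/5 kHz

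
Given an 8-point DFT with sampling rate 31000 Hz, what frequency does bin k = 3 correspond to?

The frequency of DFT bin k is: f_k = k * f_s / N
f_3 = 3 * 31000 / 8 = 11625 Hz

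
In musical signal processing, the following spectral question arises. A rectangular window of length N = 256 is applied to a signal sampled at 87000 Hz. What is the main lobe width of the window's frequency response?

For a rectangular window of length N,
the main lobe width in frequency is 2*f_s/N.
= 2*87000/256 = 10875/16 Hz
This determines the minimum frequency separation for resolving two sinusoids.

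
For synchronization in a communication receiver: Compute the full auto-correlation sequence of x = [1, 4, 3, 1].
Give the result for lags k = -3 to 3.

r_xx[k] = sum_m x[m]*x[m+k], indexed from 0, for k = -3 to 3:
  r_xx[-3] = x[3]*x[0] = 1
  r_xx[-2] = x[2]*x[0] + x[3]*x[1] = 7
  r_xx[-1] = x[1]*x[0] + x[2]*x[1] + x[3]*x[2] = 19
  r_xx[0] = x[0]*x[0] + x[1]*x[1] + x[2]*x[2] + x[3]*x[3] = 27
  r_xx[1] = x[0]*x[1] + x[1]*x[2] + x[2]*x[3] = 19
  r_xx[2] = x[0]*x[2] + x[1]*x[3] = 7
  r_xx[3] = x[0]*x[3] = 1
r_xx = [1, 7, 19, 27, 19, 7, 1]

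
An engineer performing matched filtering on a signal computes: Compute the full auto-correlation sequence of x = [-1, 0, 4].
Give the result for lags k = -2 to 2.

r_xx[k] = sum_m x[m]*x[m+k], indexed from 0, for k = -2 to 2:
  r_xx[-2] = x[2]*x[0] = -4
  r_xx[-1] = x[1]*x[0] + x[2]*x[1] = 0
  r_xx[0] = x[0]*x[0] + x[1]*x[1] + x[2]*x[2] = 17
  r_xx[1] = x[0]*x[1] + x[1]*x[2] = 0
  r_xx[2] = x[0]*x[2] = -4
r_xx = [-4, 0, 17, 0, -4]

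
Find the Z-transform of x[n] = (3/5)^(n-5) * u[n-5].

Time-shifting property: if X(z) = Z{x[n]}, then Z{x[n-d]} = z^(-d) * X(z)
X(z) = z/(z - 3/5) for x[n] = (3/5)^n * u[n]
Z{x[n-5]} = z^(-5) * z/(z - 3/5) = z^(-4)/(z - 3/5)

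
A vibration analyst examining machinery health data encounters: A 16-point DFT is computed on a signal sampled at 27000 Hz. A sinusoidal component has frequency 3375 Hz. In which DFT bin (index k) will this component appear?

DFT frequency resolution = f_s/N = 27000/16 = 3375/2 Hz
Bin index k = f_signal / resolution = 3375 / 3375/2 = 2
The signal frequency 3375 Hz falls in DFT bin k = 2.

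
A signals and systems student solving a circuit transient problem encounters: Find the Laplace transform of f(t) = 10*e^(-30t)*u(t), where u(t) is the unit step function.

Standard Laplace transform pair:
e^(-at)*u(t) <-> 1/(s+a)
With a = 30: L{10*e^(-30t)*u(t)} = 10/(s+30), ROC: Re(s) > -30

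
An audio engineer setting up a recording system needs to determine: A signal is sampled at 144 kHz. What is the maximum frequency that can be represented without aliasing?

The maximum frequency that can be represented without aliasing
is the Nyquist frequency: f_max = f_s / 2 = 144 kHz / 2 = 72 kHz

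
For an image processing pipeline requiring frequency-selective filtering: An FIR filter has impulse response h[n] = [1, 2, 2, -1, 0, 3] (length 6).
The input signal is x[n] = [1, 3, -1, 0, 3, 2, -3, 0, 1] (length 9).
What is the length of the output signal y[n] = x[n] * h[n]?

For linear convolution, the output length is:
len(y) = len(x) + len(h) - 1 = 9 + 6 - 1 = 14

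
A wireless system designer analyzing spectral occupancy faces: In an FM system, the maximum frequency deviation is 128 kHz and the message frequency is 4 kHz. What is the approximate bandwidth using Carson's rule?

Carson's rule: BW = 2*(delta_f + f_m)
= 2*(128 + 4) kHz = 264 kHz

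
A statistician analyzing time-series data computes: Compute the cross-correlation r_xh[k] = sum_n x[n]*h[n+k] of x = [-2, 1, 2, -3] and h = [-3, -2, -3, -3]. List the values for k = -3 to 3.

Both sequences indexed from 0 and zero outside their support.
Lags with overlap: k = -3 to 3.
  r_xh[-3] = x[3]*h[0] = 9
  r_xh[-2] = x[2]*h[0] + x[3]*h[1] = 0
  r_xh[-1] = x[1]*h[0] + x[2]*h[1] + x[3]*h[2] = 2
  r_xh[0] = x[0]*h[0] + x[1]*h[1] + x[2]*h[2] + x[3]*h[3] = 7
  r_xh[1] = x[0]*h[1] + x[1]*h[2] + x[2]*h[3] = -5
  r_xh[2] = x[0]*h[2] + x[1]*h[3] = 3
  r_xh[3] = x[0]*h[3] = 6
r_xh = [9, 0, 2, 7, -5, 3, 6] (for k = -3, ..., 3)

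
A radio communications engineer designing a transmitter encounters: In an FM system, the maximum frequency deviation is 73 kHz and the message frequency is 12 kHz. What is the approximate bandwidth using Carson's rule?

Carson's rule: BW = 2*(delta_f + f_m)
= 2*(73 + 12) kHz = 170 kHz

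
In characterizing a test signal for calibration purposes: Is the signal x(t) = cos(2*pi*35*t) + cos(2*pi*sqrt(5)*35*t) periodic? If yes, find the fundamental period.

f1 = 35 Hz, f2 = 35*sqrt(5) Hz
Ratio f2/f1 = sqrt(5), which is irrational.
Since the frequency ratio is irrational, no common period exists.
The signal is not periodic.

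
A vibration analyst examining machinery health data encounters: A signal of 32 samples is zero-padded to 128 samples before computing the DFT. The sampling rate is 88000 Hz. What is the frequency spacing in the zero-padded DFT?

Original DFT: N = 32, resolution = f_s/N = 88000/32 = 2750 Hz
Zero-padded DFT: N = 128, resolution = f_s/N = 88000/128 = 1375/2 Hz
Zero-padding interpolates the spectrum (finer frequency grid)
but does NOT improve the true spectral resolution (ability to resolve close frequencies).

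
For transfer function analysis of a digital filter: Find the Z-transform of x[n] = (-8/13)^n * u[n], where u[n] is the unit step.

The Z-transform of a^n * u[n] is z/(z-a) for |z| > |a|.
Here a = -8/13, so X(z) = z/(z - (-8/13)) = 13z/(13z + 8)
ROC: |z| > 8/13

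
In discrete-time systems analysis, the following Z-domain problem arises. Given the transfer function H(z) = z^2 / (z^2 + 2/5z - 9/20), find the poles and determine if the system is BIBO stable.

Poles are roots of the denominator: z^2 + 2/5z - 9/20 = 0.
Quadratic formula: z = [-(2/5) +/- sqrt((2/5)^2 - 4*(-9/20))] / 2
Discriminant = 4/25 + 9/5 = 49/25; sqrt = 7/5.
z = (-2/5 +/- 7/5) / 2 => z = 1/2 or z = -9/10.
|p1| = 9/10, |p2| = 1/2.
For BIBO stability, all poles must lie inside the unit circle (|p| < 1).
System is STABLE since both |p| < 1.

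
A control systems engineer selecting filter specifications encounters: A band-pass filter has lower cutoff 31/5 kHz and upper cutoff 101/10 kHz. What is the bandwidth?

Bandwidth = f_high - f_low
= 101/10 kHz - 31/5 kHz = 39/10 kHz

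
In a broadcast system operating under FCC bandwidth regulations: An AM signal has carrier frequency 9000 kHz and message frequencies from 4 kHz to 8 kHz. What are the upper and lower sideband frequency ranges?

Upper sideband (USB) = fc + [fm_low, fm_high] = 9000 + [4, 8] = [9004, 9008] kHz
Lower sideband (LSB) = fc - [fm_high, fm_low] = 9000 - [8, 4] = [8992, 8996] kHz
Total occupied spectrum: 8992 kHz to 9008 kHz (plus carrier at 9000 kHz)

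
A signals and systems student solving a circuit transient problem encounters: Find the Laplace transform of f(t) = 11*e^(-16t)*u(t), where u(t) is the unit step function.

Standard Laplace transform pair:
e^(-at)*u(t) <-> 1/(s+a)
With a = 16: L{11*e^(-16t)*u(t)} = 11/(s+16), ROC: Re(s) > -16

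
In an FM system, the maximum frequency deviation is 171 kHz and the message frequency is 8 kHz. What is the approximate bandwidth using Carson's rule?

Carson's rule: BW = 2*(delta_f + f_m)
= 2*(171 + 8) kHz = 358 kHz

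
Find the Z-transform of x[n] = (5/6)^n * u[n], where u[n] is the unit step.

The Z-transform of a^n * u[n] is z/(z-a) for |z| > |a|.
Here a = 5/6, so X(z) = z/(z - (5/6)) = 6z/(6z - 5)
ROC: |z| > 5/6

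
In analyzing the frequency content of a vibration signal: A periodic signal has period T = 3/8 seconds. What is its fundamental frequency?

The fundamental frequency is the reciprocal of the period.
f = 1/T = 1/(3/8) = 8/3 Hz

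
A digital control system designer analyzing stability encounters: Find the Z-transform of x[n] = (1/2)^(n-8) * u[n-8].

Time-shifting property: if X(z) = Z{x[n]}, then Z{x[n-d]} = z^(-d) * X(z)
X(z) = z/(z - 1/2) for x[n] = (1/2)^n * u[n]
Z{x[n-8]} = z^(-8) * z/(z - 1/2) = z^(-7)/(z - 1/2)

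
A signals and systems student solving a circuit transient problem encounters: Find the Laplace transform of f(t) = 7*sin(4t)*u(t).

Standard pair: sin(wt)*u(t) <-> w/(s^2+w^2)
With w = 4: L{7*sin(4t)*u(t)} = 28/(s^2+16)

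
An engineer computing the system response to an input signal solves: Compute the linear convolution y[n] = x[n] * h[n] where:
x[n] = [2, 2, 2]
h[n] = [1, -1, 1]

y[n] = sum_k x[k]*h[n-k]. Output length = len(x) + len(h) - 1 = 3 + 3 - 1 = 5.
y[0] = 2*1 = 2
y[1] = 2*1 + 2*-1 = 0
y[2] = 2*1 + 2*-1 + 2*1 = 2
y[3] = 2*-1 + 2*1 = 0
y[4] = 2*1 = 2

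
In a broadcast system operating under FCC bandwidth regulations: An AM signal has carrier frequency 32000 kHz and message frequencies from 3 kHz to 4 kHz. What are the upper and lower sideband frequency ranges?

Upper sideband (USB) = fc + [fm_low, fm_high] = 32000 + [3, 4] = [32003, 32004] kHz
Lower sideband (LSB) = fc - [fm_high, fm_low] = 32000 - [4, 3] = [31996, 31997] kHz
Total occupied spectrum: 31996 kHz to 32004 kHz (plus carrier at 32000 kHz)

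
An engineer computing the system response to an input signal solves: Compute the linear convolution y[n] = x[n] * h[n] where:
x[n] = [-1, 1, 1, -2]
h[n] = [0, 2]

y[n] = sum_k x[k]*h[n-k]. Output length = len(x) + len(h) - 1 = 4 + 2 - 1 = 5.
y[0] = -1*0 = 0
y[1] = 1*0 + -1*2 = -2
y[2] = 1*0 + 1*2 = 2
y[3] = -2*0 + 1*2 = 2
y[4] = -2*2 = -4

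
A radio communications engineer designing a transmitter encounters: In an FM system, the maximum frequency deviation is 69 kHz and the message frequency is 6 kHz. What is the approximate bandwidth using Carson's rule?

Carson's rule: BW = 2*(delta_f + f_m)
= 2*(69 + 6) kHz = 150 kHz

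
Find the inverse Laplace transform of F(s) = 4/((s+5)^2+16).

Standard pair: w/((s+a)^2+w^2) <-> e^(-at)*sin(wt)*u(t)
With a=5, w=4: f(t) = e^(-5t)*sin(4t)*u(t)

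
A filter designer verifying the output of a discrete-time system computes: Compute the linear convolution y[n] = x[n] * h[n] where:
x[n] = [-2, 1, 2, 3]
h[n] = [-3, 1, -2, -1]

y[n] = sum_k x[k]*h[n-k]. Output length = len(x) + len(h) - 1 = 4 + 4 - 1 = 7.
y[0] = -2*-3 = 6
y[1] = 1*-3 + -2*1 = -5
y[2] = 2*-3 + 1*1 + -2*-2 = -1
y[3] = 3*-3 + 2*1 + 1*-2 + -2*-1 = -7
y[4] = 3*1 + 2*-2 + 1*-1 = -2
y[5] = 3*-2 + 2*-1 = -8
y[6] = 3*-1 = -3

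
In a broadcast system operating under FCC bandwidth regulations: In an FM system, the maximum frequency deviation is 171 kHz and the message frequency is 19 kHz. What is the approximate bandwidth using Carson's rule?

Carson's rule: BW = 2*(delta_f + f_m)
= 2*(171 + 19) kHz = 380 kHz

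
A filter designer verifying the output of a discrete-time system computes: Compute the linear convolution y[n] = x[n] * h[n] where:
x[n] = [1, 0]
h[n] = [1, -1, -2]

y[n] = sum_k x[k]*h[n-k]. Output length = len(x) + len(h) - 1 = 2 + 3 - 1 = 4.
y[0] = 1*1 = 1
y[1] = 0*1 + 1*-1 = -1
y[2] = 0*-1 + 1*-2 = -2
y[3] = 0*-2 = 0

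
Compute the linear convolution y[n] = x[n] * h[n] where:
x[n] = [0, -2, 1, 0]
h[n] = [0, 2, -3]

y[n] = sum_k x[k]*h[n-k]. Output length = len(x) + len(h) - 1 = 4 + 3 - 1 = 6.
y[0] = 0*0 = 0
y[1] = -2*0 + 0*2 = 0
y[2] = 1*0 + -2*2 + 0*-3 = -4
y[3] = 0*0 + 1*2 + -2*-3 = 8
y[4] = 0*2 + 1*-3 = -3
y[5] = 0*-3 = 0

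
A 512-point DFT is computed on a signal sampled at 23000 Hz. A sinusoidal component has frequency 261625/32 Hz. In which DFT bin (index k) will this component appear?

DFT frequency resolution = f_s/N = 23000/512 = 2875/64 Hz
Bin index k = f_signal / resolution = 261625/32 / 2875/64 = 182
The signal frequency 261625/32 Hz falls in DFT bin k = 182.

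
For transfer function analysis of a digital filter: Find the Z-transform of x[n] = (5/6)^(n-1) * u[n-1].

Time-shifting property: if X(z) = Z{x[n]}, then Z{x[n-d]} = z^(-d) * X(z)
X(z) = z/(z - 5/6) for x[n] = (5/6)^n * u[n]
Z{x[n-1]} = z^(-1) * z/(z - 5/6) = 1/(z - 5/6)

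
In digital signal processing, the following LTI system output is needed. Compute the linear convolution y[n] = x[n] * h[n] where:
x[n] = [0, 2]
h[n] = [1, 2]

y[n] = sum_k x[k]*h[n-k]. Output length = len(x) + len(h) - 1 = 2 + 2 - 1 = 3.
y[0] = 0*1 = 0
y[1] = 2*1 + 0*2 = 2
y[2] = 2*2 = 4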